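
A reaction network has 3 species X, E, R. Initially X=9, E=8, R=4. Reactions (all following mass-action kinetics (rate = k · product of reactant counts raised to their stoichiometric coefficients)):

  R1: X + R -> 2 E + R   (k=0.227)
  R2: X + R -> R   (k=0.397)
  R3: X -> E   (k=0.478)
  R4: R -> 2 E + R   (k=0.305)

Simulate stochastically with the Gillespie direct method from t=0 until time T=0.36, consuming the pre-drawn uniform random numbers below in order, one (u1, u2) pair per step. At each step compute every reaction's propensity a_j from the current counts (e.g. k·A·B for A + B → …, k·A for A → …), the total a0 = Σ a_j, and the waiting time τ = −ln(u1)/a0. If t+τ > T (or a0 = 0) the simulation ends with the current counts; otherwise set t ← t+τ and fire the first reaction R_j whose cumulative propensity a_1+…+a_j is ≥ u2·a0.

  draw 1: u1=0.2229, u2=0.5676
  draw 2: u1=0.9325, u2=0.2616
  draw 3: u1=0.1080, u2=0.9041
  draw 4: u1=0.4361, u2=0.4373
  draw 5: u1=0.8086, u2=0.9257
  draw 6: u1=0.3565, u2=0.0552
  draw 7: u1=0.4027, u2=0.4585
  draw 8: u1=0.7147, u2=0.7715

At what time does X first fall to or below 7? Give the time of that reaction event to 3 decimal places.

t=0.000: X=9 E=8 R=4
Draw 1: a1=8.172, a2=14.292, a3=4.302, a4=1.220, a0=27.986; τ=−ln(0.2229)/27.986=0.054 → t=0.054; u2·a0=0.5676·27.986=15.885; a1=8.172 < 15.885 ≤ a1+a2=22.464 → R2 fires; X=8 E=8 R=4
Draw 2: a1=7.264, a2=12.704, a3=3.824, a4=1.220, a0=25.012; τ=−ln(0.9325)/25.012=0.003 → t=0.056; u2·a0=0.2616·25.012=6.543 ≤ a1=7.264 → R1 fires; X=7 E=10 R=4
Draw 3: a1=6.356, a2=11.116, a3=3.346, a4=1.220, a0=22.038; τ=−ln(0.1080)/22.038=0.101 → t=0.157; u2·a0=0.9041·22.038=19.925; a1+a2=17.472 < 19.925 ≤ a1+…+a3=20.818 → R3 fires; X=6 E=11 R=4
Draw 4: a1=5.448, a2=9.528, a3=2.868, a4=1.220, a0=19.064; τ=−ln(0.4361)/19.064=0.044 → t=0.201; u2·a0=0.4373·19.064=8.337; a1=5.448 < 8.337 ≤ a1+a2=14.976 → R2 fires; X=5 E=11 R=4
Draw 5: a1=4.540, a2=7.940, a3=2.390, a4=1.220, a0=16.090; τ=−ln(0.8086)/16.090=0.013 → t=0.214; u2·a0=0.9257·16.090=14.895; a1+…+a3=14.870 < 14.895 ≤ a1+…+a4=16.090 → R4 fires; X=5 E=13 R=4
Draw 6: a1=4.540, a2=7.940, a3=2.390, a4=1.220, a0=16.090; τ=−ln(0.3565)/16.090=0.064 → t=0.278; u2·a0=0.0552·16.090=0.888 ≤ a1=4.540 → R1 fires; X=4 E=15 R=4
Draw 7: a1=3.632, a2=6.352, a3=1.912, a4=1.220, a0=13.116; τ=−ln(0.4027)/13.116=0.069 → t=0.348; u2·a0=0.4585·13.116=6.014; a1=3.632 < 6.014 ≤ a1+a2=9.984 → R2 fires; X=3 E=15 R=4
Draw 8: a1=2.724, a2=4.764, a3=1.434, a4=1.220, a0=10.142; τ=−ln(0.7147)/10.142=0.033 → t=0.381 > T=0.36: stop.
X first becomes ≤ 7 when it reaches 7 at the event at t=0.056.

Threshold first reached at t = 0.056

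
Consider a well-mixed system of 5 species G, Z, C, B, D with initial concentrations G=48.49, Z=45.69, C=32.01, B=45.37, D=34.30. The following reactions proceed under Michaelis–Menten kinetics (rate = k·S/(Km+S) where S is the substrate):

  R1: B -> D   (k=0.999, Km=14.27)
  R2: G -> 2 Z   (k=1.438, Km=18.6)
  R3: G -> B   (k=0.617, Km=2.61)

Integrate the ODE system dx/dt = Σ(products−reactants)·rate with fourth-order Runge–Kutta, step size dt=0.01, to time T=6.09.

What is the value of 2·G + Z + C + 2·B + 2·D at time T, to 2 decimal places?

Check how each reaction changes W = 2·G + Z + C + 2·B + 2·D (weight of products minus weight of reactants):
R1: B -> D: (2·1) − (2·1) = 2 − 2 = 0
R2: G -> 2 Z: (1·2) − (2·1) = 2 − 2 = 0
R3: G -> B: (2·1) − (2·1) = 2 − 2 = 0
Every reaction leaves W unchanged, so W is conserved and no simulation is needed: W(T) = W(0) = 2·48.49 + 45.69 + 32.01 + 2·45.37 + 2·34.30 = 334.02

Value at T = 334.02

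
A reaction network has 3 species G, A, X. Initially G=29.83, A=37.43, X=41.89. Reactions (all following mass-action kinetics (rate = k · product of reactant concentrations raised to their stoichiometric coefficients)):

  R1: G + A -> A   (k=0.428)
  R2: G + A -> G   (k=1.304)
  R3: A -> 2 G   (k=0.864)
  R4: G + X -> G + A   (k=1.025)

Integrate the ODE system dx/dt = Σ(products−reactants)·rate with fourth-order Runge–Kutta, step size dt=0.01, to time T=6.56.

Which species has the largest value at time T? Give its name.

Dominant species at T: G

RK4 with dt=0.01: 656 steps to T=6.56. Trajectory (selected grid times):
t=0.00: G=29.83 A=37.43 X=41.89
t=0.73: G=10.39 A=0.01 X=0.01
t=1.46: G=10.38 A=0.00 X=0.00
t=2.19: G=10.38 A=0.00 X=0.00
t=2.92: G=10.38 A=0.00 X=0.00
t=3.64: G=10.38 A=0.00 X=0.00
t=4.37: G=10.38 A=0.00 X=0.00
t=5.10: G=10.38 A=0.00 X=0.00
t=5.83: G=10.38 A=0.00 X=0.00
t=6.56: G=10.38 A=0.00 X=0.00
At T=6.56: G=10.38 A=0.00 X=0.00; the largest is G.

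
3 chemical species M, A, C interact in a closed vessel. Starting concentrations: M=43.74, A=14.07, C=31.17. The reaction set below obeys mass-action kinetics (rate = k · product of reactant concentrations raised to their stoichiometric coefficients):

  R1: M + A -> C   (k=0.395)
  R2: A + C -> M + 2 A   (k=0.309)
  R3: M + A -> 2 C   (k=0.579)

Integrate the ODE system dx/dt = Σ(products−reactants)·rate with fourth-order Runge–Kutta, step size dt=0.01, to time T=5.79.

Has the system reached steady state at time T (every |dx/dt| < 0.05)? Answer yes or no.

RK4 with dt=0.01: 579 steps to T=5.79. Trajectory (selected grid times):
t=0.00: M=43.74 A=14.07 C=31.17
t=0.64: M=29.68 A=0.01 C=59.73
t=1.29: M=29.67 A=0.00 C=59.74
t=1.93: M=29.67 A=0.00 C=59.74
t=2.57: M=29.67 A=0.00 C=59.74
t=3.22: M=29.67 A=0.00 C=59.74
t=3.86: M=29.67 A=0.00 C=59.74
t=4.50: M=29.67 A=0.00 C=59.74
t=5.15: M=29.67 A=0.00 C=59.74
t=5.79: M=29.67 A=0.00 C=59.74
Rates at T: R1=0.0000, R2=0.0000, R3=0.0000
dx/dt at T (Σ net stoichiometry × rate): M=-0.0000, A=-0.0000, C=+0.0000
Largest |dx/dt| is |+0.0000| (C) < 0.05 → steady.

Steady state at T: yes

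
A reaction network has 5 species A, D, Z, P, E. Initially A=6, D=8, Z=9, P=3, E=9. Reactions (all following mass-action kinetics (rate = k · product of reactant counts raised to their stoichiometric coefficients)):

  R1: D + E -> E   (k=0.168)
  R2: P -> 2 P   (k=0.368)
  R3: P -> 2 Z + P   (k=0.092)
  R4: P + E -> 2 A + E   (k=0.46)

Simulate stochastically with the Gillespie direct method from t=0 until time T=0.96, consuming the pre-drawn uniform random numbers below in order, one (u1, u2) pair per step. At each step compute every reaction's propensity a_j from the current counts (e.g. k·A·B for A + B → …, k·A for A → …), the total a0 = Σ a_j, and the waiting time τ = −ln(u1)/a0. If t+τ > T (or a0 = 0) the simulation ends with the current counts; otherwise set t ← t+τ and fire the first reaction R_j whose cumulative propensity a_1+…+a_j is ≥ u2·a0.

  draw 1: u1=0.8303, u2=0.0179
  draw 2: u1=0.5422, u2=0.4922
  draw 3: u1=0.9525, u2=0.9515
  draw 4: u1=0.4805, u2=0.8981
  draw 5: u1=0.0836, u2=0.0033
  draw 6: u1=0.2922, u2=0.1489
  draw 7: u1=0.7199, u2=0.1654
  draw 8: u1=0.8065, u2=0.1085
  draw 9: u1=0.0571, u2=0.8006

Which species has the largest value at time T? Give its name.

t=0.000: A=6 D=8 Z=9 P=3 E=9
Draw 1: a1=12.096, a2=1.104, a3=0.276, a4=12.420, a0=25.896; τ=−ln(0.8303)/25.896=0.007 → t=0.007; u2·a0=0.0179·25.896=0.464 ≤ a1=12.096 → R1 fires; A=6 D=7 Z=9 P=3 E=9
Draw 2: a1=10.584, a2=1.104, a3=0.276, a4=12.420, a0=24.384; τ=−ln(0.5422)/24.384=0.025 → t=0.032; u2·a0=0.4922·24.384=12.002; a1+…+a3=11.964 < 12.002 ≤ a1+…+a4=24.384 → R4 fires; A=8 D=7 Z=9 P=2 E=9
Draw 3: a1=10.584, a2=0.736, a3=0.184, a4=8.280, a0=19.784; τ=−ln(0.9525)/19.784=0.002 → t=0.035; u2·a0=0.9515·19.784=18.824; a1+…+a3=11.504 < 18.824 ≤ a1+…+a4=19.784 → R4 fires; A=10 D=7 Z=9 P=1 E=9
Draw 4: a1=10.584, a2=0.368, a3=0.092, a4=4.140, a0=15.184; τ=−ln(0.4805)/15.184=0.048 → t=0.083; u2·a0=0.8981·15.184=13.637; a1+…+a3=11.044 < 13.637 ≤ a1+…+a4=15.184 → R4 fires; A=12 D=7 Z=9 P=0 E=9
Draw 5: a1=10.584, a2=0.000, a3=0.000, a4=0.000, a0=10.584; τ=−ln(0.0836)/10.584=0.234 → t=0.317; u2·a0=0.0033·10.584=0.035 ≤ a1=10.584 → R1 fires; A=12 D=6 Z=9 P=0 E=9
Draw 6: a1=9.072, a2=0.000, a3=0.000, a4=0.000, a0=9.072; τ=−ln(0.2922)/9.072=0.136 → t=0.453; u2·a0=0.1489·9.072=1.351 ≤ a1=9.072 → R1 fires; A=12 D=5 Z=9 P=0 E=9
Draw 7: a1=7.560, a2=0.000, a3=0.000, a4=0.000, a0=7.560; τ=−ln(0.7199)/7.560=0.043 → t=0.497; u2·a0=0.1654·7.560=1.250 ≤ a1=7.560 → R1 fires; A=12 D=4 Z=9 P=0 E=9
Draw 8: a1=6.048, a2=0.000, a3=0.000, a4=0.000, a0=6.048; τ=−ln(0.8065)/6.048=0.036 → t=0.532; u2·a0=0.1085·6.048=0.656 ≤ a1=6.048 → R1 fires; A=12 D=3 Z=9 P=0 E=9
Draw 9: a1=4.536, a2=0.000, a3=0.000, a4=0.000, a0=4.536; τ=−ln(0.0571)/4.536=0.631 → t=1.163 > T=0.96: stop.
At T=0.96: A=12 D=3 Z=9 P=0 E=9; the largest is A.

Dominant species at T: A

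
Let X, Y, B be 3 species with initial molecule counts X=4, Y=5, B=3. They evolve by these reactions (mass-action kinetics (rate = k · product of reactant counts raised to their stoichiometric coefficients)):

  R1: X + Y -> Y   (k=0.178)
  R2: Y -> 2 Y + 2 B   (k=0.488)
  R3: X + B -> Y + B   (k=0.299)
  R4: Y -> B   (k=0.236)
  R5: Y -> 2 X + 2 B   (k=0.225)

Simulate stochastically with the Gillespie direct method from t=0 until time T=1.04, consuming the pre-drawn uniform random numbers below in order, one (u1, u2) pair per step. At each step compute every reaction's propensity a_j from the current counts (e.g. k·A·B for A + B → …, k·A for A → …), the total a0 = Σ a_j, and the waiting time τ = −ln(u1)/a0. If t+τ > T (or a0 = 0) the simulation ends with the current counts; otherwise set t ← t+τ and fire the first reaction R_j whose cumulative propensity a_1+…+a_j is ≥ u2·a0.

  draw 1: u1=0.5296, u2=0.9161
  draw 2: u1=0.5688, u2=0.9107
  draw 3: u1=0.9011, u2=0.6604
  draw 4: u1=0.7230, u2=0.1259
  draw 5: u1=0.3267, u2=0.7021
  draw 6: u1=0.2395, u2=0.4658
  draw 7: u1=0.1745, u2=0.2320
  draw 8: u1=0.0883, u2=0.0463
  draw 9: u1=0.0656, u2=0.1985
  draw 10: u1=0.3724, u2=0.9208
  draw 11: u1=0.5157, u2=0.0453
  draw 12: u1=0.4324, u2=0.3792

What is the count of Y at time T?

Y at T = 7

t=0.000: X=4 Y=5 B=3
Draw 1: a1=3.560, a2=2.440, a3=3.588, a4=1.180, a5=1.125, a0=11.893; τ=−ln(0.5296)/11.893=0.053 → t=0.053; u2·a0=0.9161·11.893=10.895; a1+…+a4=10.768 < 10.895 ≤ a1+…+a5=11.893 → R5 fires; X=6 Y=4 B=5
Draw 2: a1=4.272, a2=1.952, a3=8.970, a4=0.944, a5=0.900, a0=17.038; τ=−ln(0.5688)/17.038=0.033 → t=0.087; u2·a0=0.9107·17.038=15.517; a1+…+a3=15.194 < 15.517 ≤ a1+…+a4=16.138 → R4 fires; X=6 Y=3 B=6
Draw 3: a1=3.204, a2=1.464, a3=10.764, a4=0.708, a5=0.675, a0=16.815; τ=−ln(0.9011)/16.815=0.006 → t=0.093; u2·a0=0.6604·16.815=11.105; a1+a2=4.668 < 11.105 ≤ a1+…+a3=15.432 → R3 fires; X=5 Y=4 B=6
Draw 4: a1=3.560, a2=1.952, a3=8.970, a4=0.944, a5=0.900, a0=16.326; τ=−ln(0.7230)/16.326=0.020 → t=0.113; u2·a0=0.1259·16.326=2.055 ≤ a1=3.560 → R1 fires; X=4 Y=4 B=6
Draw 5: a1=2.848, a2=1.952, a3=7.176, a4=0.944, a5=0.900, a0=13.820; τ=−ln(0.3267)/13.820=0.081 → t=0.194; u2·a0=0.7021·13.820=9.703; a1+a2=4.800 < 9.703 ≤ a1+…+a3=11.976 → R3 fires; X=3 Y=5 B=6
Draw 6: a1=2.670, a2=2.440, a3=5.382, a4=1.180, a5=1.125, a0=12.797; τ=−ln(0.2395)/12.797=0.112 → t=0.305; u2·a0=0.4658·12.797=5.961; a1+a2=5.110 < 5.961 ≤ a1+…+a3=10.492 → R3 fires; X=2 Y=6 B=6
Draw 7: a1=2.136, a2=2.928, a3=3.588, a4=1.416, a5=1.350, a0=11.418; τ=−ln(0.1745)/11.418=0.153 → t=0.458; u2·a0=0.2320·11.418=2.649; a1=2.136 < 2.649 ≤ a1+a2=5.064 → R2 fires; X=2 Y=7 B=8
Draw 8: a1=2.492, a2=3.416, a3=4.784, a4=1.652, a5=1.575, a0=13.919; τ=−ln(0.0883)/13.919=0.174 → t=0.633; u2·a0=0.0463·13.919=0.644 ≤ a1=2.492 → R1 fires; X=1 Y=7 B=8
Draw 9: a1=1.246, a2=3.416, a3=2.392, a4=1.652, a5=1.575, a0=10.281; τ=−ln(0.0656)/10.281=0.265 → t=0.897; u2·a0=0.1985·10.281=2.041; a1=1.246 < 2.041 ≤ a1+a2=4.662 → R2 fires; X=1 Y=8 B=10
Draw 10: a1=1.424, a2=3.904, a3=2.990, a4=1.888, a5=1.800, a0=12.006; τ=−ln(0.3724)/12.006=0.082 → t=0.980; u2·a0=0.9208·12.006=11.055; a1+…+a4=10.206 < 11.055 ≤ a1+…+a5=12.006 → R5 fires; X=3 Y=7 B=12
Draw 11: a1=3.738, a2=3.416, a3=10.764, a4=1.652, a5=1.575, a0=21.145; τ=−ln(0.5157)/21.145=0.031 → t=1.011; u2·a0=0.0453·21.145=0.958 ≤ a1=3.738 → R1 fires; X=2 Y=7 B=12
Draw 12: a1=2.492, a2=3.416, a3=7.176, a4=1.652, a5=1.575, a0=16.311; τ=−ln(0.4324)/16.311=0.051 → t=1.062 > T=1.04: stop.
Read off Y at T=1.04: 7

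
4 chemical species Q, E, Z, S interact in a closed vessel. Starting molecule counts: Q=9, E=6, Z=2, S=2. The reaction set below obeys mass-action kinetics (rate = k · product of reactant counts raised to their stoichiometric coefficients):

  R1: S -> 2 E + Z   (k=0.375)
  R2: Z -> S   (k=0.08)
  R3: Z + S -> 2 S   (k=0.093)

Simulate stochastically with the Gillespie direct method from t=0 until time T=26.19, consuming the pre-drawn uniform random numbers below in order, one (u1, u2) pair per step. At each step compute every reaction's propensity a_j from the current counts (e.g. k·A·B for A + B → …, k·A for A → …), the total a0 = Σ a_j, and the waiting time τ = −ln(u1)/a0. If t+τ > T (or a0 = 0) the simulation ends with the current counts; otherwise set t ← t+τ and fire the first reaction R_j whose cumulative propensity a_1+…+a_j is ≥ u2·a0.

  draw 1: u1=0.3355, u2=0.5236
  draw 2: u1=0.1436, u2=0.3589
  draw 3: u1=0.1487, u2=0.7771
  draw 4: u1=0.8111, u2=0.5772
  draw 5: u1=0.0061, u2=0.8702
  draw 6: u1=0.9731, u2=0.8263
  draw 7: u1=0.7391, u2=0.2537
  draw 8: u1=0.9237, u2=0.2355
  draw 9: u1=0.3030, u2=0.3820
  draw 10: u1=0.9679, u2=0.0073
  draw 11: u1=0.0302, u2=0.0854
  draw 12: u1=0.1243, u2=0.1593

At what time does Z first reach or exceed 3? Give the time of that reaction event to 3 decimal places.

Threshold first reached at t = 0.852

t=0.000: Q=9 E=6 Z=2 S=2
Draw 1: a1=0.750, a2=0.160, a3=0.372, a0=1.282; τ=−ln(0.3355)/1.282=0.852 → t=0.852; u2·a0=0.5236·1.282=0.671 ≤ a1=0.750 → R1 fires; Q=9 E=8 Z=3 S=1
Draw 2: a1=0.375, a2=0.240, a3=0.279, a0=0.894; τ=−ln(0.1436)/0.894=2.171 → t=3.023; u2·a0=0.3589·0.894=0.321 ≤ a1=0.375 → R1 fires; Q=9 E=10 Z=4 S=0
Draw 3: a1=0.000, a2=0.320, a3=0.000, a0=0.320; τ=−ln(0.1487)/0.320=5.956 → t=8.978; u2·a0=0.7771·0.320=0.249; a1=0.000 < 0.249 ≤ a1+a2=0.320 → R2 fires; Q=9 E=10 Z=3 S=1
Draw 4: a1=0.375, a2=0.240, a3=0.279, a0=0.894; τ=−ln(0.8111)/0.894=0.234 → t=9.213; u2·a0=0.5772·0.894=0.516; a1=0.375 < 0.516 ≤ a1+a2=0.615 → R2 fires; Q=9 E=10 Z=2 S=2
Draw 5: a1=0.750, a2=0.160, a3=0.372, a0=1.282; τ=−ln(0.0061)/1.282=3.978 → t=13.190; u2·a0=0.8702·1.282=1.116; a1+a2=0.910 < 1.116 ≤ a1+…+a3=1.282 → R3 fires; Q=9 E=10 Z=1 S=3
Draw 6: a1=1.125, a2=0.080, a3=0.279, a0=1.484; τ=−ln(0.9731)/1.484=0.018 → t=13.209; u2·a0=0.8263·1.484=1.226; a1+a2=1.205 < 1.226 ≤ a1+…+a3=1.484 → R3 fires; Q=9 E=10 Z=0 S=4
Draw 7: a1=1.500, a2=0.000, a3=0.000, a0=1.500; τ=−ln(0.7391)/1.500=0.202 → t=13.410; u2·a0=0.2537·1.500=0.381 ≤ a1=1.500 → R1 fires; Q=9 E=12 Z=1 S=3
Draw 8: a1=1.125, a2=0.080, a3=0.279, a0=1.484; τ=−ln(0.9237)/1.484=0.053 → t=13.464; u2·a0=0.2355·1.484=0.349 ≤ a1=1.125 → R1 fires; Q=9 E=14 Z=2 S=2
Draw 9: a1=0.750, a2=0.160, a3=0.372, a0=1.282; τ=−ln(0.3030)/1.282=0.931 → t=14.395; u2·a0=0.3820·1.282=0.490 ≤ a1=0.750 → R1 fires; Q=9 E=16 Z=3 S=1
Draw 10: a1=0.375, a2=0.240, a3=0.279, a0=0.894; τ=−ln(0.9679)/0.894=0.036 → t=14.432; u2·a0=0.0073·0.894=0.007 ≤ a1=0.375 → R1 fires; Q=9 E=18 Z=4 S=0
Draw 11: a1=0.000, a2=0.320, a3=0.000, a0=0.320; τ=−ln(0.0302)/0.320=10.937 → t=25.369; u2·a0=0.0854·0.320=0.027; a1=0.000 < 0.027 ≤ a1+a2=0.320 → R2 fires; Q=9 E=18 Z=3 S=1
Draw 12: a1=0.375, a2=0.240, a3=0.279, a0=0.894; τ=−ln(0.1243)/0.894=2.332 → t=27.701 > T=26.19: stop.
Z first becomes ≥ 3 when it reaches 3 at the event at t=0.852.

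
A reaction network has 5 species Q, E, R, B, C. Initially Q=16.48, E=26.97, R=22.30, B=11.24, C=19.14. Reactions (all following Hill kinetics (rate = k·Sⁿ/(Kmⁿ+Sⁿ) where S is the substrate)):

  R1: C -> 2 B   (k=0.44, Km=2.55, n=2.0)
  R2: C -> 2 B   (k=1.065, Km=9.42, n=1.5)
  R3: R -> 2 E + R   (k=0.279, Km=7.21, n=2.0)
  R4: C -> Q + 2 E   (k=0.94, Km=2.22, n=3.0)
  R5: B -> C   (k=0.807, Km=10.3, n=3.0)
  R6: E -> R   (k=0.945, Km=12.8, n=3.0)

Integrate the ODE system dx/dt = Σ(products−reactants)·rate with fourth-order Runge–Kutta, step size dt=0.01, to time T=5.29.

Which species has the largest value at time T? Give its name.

RK4 with dt=0.01: 529 steps to T=5.29. Trajectory (selected grid times):
t=0.00: Q=16.48 E=26.97 R=22.30 B=11.24 C=19.14
t=0.59: Q=17.03 E=27.87 R=22.81 B=12.39 C=18.16
t=1.18: Q=17.59 E=28.77 R=23.32 B=13.48 C=17.21
t=1.76: Q=18.13 E=29.64 R=23.82 B=14.52 C=16.32
t=2.35: Q=18.68 E=30.54 R=24.34 B=15.53 C=15.44
t=2.94: Q=19.24 E=31.42 R=24.86 B=16.49 C=14.59
t=3.53: Q=19.79 E=32.31 R=25.38 B=17.42 C=13.77
t=4.11: Q=20.33 E=33.18 R=25.90 B=18.30 C=12.99
t=4.70: Q=20.88 E=34.06 R=26.43 B=19.15 C=12.21
t=5.29: Q=21.43 E=34.94 R=26.96 B=19.97 C=11.46
At T=5.29: Q=21.43 E=34.94 R=26.96 B=19.97 C=11.46; the largest is E.

Dominant species at T: E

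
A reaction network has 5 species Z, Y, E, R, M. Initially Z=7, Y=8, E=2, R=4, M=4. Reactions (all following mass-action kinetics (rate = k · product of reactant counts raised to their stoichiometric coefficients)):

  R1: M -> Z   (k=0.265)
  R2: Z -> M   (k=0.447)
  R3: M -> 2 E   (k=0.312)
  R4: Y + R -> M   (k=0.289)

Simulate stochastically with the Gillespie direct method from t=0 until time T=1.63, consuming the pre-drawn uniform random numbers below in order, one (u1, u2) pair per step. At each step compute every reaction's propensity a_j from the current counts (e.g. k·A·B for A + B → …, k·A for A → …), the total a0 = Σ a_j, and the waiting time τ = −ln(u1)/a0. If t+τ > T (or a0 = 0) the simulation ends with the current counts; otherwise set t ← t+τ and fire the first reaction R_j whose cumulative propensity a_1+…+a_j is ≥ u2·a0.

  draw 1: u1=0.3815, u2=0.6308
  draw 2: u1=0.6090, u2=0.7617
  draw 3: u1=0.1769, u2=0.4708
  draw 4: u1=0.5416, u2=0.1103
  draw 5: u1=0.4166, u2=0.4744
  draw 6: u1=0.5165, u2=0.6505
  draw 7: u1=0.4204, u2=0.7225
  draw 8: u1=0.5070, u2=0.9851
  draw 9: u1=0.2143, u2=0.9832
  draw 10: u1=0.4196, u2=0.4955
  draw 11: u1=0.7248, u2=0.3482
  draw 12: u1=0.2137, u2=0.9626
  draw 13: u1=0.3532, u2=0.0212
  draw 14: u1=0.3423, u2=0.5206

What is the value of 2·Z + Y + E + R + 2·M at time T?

Check how each reaction changes W = 2·Z + Y + E + R + 2·M (weight of products minus weight of reactants):
R1: M -> Z: (2·1) − (2·1) = 2 − 2 = 0
R2: Z -> M: (2·1) − (2·1) = 2 − 2 = 0
R3: M -> 2 E: (1·2) − (2·1) = 2 − 2 = 0
R4: Y + R -> M: (2·1) − (1·1 + 1·1) = 2 − 2 = 0
Every reaction leaves W unchanged, so W is conserved and no simulation is needed: W(T) = W(0) = 2·7 + 8 + 2 + 4 + 2·4 = 36

Value at T = 36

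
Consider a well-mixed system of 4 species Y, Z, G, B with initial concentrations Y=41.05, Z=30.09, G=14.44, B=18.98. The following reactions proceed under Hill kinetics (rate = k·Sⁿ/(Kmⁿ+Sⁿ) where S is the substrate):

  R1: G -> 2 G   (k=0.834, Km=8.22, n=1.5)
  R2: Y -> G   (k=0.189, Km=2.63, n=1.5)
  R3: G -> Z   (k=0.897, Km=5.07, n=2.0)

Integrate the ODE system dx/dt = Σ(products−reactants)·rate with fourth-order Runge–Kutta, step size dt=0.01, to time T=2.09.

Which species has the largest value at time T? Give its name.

Dominant species at T: Y

RK4 with dt=0.01: 209 steps to T=2.09. Trajectory (selected grid times):
t=0.00: Y=41.05 Z=30.09 G=14.44 B=18.98
t=0.23: Y=41.01 Z=30.27 G=14.43 B=18.98
t=0.46: Y=40.96 Z=30.46 G=14.43 B=18.98
t=0.70: Y=40.92 Z=30.65 G=14.42 B=18.98
t=0.93: Y=40.88 Z=30.83 G=14.41 B=18.98
t=1.16: Y=40.83 Z=31.02 G=14.41 B=18.98
t=1.39: Y=40.79 Z=31.20 G=14.40 B=18.98
t=1.63: Y=40.75 Z=31.39 G=14.39 B=18.98
t=1.86: Y=40.70 Z=31.57 G=14.39 B=18.98
t=2.09: Y=40.66 Z=31.76 G=14.38 B=18.98
At T=2.09: Y=40.66 Z=31.76 G=14.38 B=18.98; the largest is Y.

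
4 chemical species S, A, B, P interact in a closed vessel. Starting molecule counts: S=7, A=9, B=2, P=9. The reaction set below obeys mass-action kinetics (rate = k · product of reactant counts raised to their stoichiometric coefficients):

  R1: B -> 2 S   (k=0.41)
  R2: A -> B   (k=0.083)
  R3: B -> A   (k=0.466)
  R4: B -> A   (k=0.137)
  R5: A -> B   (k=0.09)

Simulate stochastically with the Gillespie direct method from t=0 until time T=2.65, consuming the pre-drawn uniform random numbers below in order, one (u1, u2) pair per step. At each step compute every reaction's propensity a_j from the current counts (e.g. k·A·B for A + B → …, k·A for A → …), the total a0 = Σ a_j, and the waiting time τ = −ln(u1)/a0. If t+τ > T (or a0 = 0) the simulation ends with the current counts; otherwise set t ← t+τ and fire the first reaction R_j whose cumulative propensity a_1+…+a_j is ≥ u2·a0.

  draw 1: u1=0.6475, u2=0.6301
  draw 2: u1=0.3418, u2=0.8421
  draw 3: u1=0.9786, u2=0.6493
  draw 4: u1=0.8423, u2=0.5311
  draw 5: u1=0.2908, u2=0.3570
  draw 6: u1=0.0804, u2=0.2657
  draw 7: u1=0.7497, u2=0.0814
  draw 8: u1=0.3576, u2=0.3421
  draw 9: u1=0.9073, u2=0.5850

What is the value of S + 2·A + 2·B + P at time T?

Check how each reaction changes W = S + 2·A + 2·B + P (weight of products minus weight of reactants):
R1: B -> 2 S: (1·2) − (2·1) = 2 − 2 = 0
R2: A -> B: (2·1) − (2·1) = 2 − 2 = 0
R3: B -> A: (2·1) − (2·1) = 2 − 2 = 0
R4: B -> A: (2·1) − (2·1) = 2 − 2 = 0
R5: A -> B: (2·1) − (2·1) = 2 − 2 = 0
Every reaction leaves W unchanged, so W is conserved and no simulation is needed: W(T) = W(0) = 7 + 2·9 + 2·2 + 9 = 38

Value at T = 38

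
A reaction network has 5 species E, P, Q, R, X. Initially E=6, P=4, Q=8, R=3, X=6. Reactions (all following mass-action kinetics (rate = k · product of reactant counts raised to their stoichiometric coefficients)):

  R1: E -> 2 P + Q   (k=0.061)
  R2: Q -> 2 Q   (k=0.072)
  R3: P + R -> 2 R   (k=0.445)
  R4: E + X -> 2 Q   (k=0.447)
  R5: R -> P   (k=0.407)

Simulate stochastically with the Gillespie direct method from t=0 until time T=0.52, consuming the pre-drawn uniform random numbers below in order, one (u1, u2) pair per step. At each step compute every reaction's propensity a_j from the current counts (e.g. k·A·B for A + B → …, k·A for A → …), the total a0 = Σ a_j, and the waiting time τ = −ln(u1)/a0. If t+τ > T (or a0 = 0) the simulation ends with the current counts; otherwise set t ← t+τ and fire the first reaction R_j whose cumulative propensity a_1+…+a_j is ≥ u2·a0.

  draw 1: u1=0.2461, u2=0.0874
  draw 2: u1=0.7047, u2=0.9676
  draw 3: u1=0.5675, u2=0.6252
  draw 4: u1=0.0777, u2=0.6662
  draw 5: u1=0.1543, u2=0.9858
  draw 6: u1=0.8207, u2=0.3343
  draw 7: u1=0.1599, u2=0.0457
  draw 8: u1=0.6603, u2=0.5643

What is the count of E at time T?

t=0.000: E=6 P=4 Q=8 R=3 X=6
Draw 1: a1=0.366, a2=0.576, a3=5.340, a4=16.092, a5=1.221, a0=23.595; τ=−ln(0.2461)/23.595=0.059 → t=0.059; u2·a0=0.0874·23.595=2.062; a1+a2=0.942 < 2.062 ≤ a1+…+a3=6.282 → R3 fires; E=6 P=3 Q=8 R=4 X=6
Draw 2: a1=0.366, a2=0.576, a3=5.340, a4=16.092, a5=1.628, a0=24.002; τ=−ln(0.7047)/24.002=0.015 → t=0.074; u2·a0=0.9676·24.002=23.224; a1+…+a4=22.374 < 23.224 ≤ a1+…+a5=24.002 → R5 fires; E=6 P=4 Q=8 R=3 X=6
Draw 3: a1=0.366, a2=0.576, a3=5.340, a4=16.092, a5=1.221, a0=23.595; τ=−ln(0.5675)/23.595=0.024 → t=0.098; u2·a0=0.6252·23.595=14.752; a1+…+a3=6.282 < 14.752 ≤ a1+…+a4=22.374 → R4 fires; E=5 P=4 Q=10 R=3 X=5
Draw 4: a1=0.305, a2=0.720, a3=5.340, a4=11.175, a5=1.221, a0=18.761; τ=−ln(0.0777)/18.761=0.136 → t=0.234; u2·a0=0.6662·18.761=12.499; a1+…+a3=6.365 < 12.499 ≤ a1+…+a4=17.540 → R4 fires; E=4 P=4 Q=12 R=3 X=4
Draw 5: a1=0.244, a2=0.864, a3=5.340, a4=7.152, a5=1.221, a0=14.821; τ=−ln(0.1543)/14.821=0.126 → t=0.360; u2·a0=0.9858·14.821=14.611; a1+…+a4=13.600 < 14.611 ≤ a1+…+a5=14.821 → R5 fires; E=4 P=5 Q=12 R=2 X=4
Draw 6: a1=0.244, a2=0.864, a3=4.450, a4=7.152, a5=0.814, a0=13.524; τ=−ln(0.8207)/13.524=0.015 → t=0.375; u2·a0=0.3343·13.524=4.521; a1+a2=1.108 < 4.521 ≤ a1+…+a3=5.558 → R3 fires; E=4 P=4 Q=12 R=3 X=4
Draw 7: a1=0.244, a2=0.864, a3=5.340, a4=7.152, a5=1.221, a0=14.821; τ=−ln(0.1599)/14.821=0.124 → t=0.499; u2·a0=0.0457·14.821=0.677; a1=0.244 < 0.677 ≤ a1+a2=1.108 → R2 fires; E=4 P=4 Q=13 R=3 X=4
Draw 8: a1=0.244, a2=0.936, a3=5.340, a4=7.152, a5=1.221, a0=14.893; τ=−ln(0.6603)/14.893=0.028 → t=0.526 > T=0.52: stop.
Read off E at T=0.52: 4

E at T = 4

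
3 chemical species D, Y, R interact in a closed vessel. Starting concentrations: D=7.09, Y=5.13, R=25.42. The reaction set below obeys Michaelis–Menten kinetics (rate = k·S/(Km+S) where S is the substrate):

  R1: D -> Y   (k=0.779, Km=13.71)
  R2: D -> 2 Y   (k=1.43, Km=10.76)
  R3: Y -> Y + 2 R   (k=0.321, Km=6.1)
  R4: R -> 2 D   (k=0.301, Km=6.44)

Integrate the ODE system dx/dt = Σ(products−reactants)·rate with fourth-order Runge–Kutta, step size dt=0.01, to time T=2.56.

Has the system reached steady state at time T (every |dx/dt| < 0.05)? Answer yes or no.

Steady state at T: no

RK4 with dt=0.01: 256 steps to T=2.56. Trajectory (selected grid times):
t=0.00: D=7.09 Y=5.13 R=25.42
t=0.28: D=6.99 Y=5.52 R=25.44
t=0.57: D=6.89 Y=5.92 R=25.46
t=0.85: D=6.80 Y=6.31 R=25.48
t=1.14: D=6.70 Y=6.70 R=25.51
t=1.42: D=6.61 Y=7.08 R=25.53
t=1.71: D=6.52 Y=7.47 R=25.57
t=1.99: D=6.44 Y=7.84 R=25.60
t=2.28: D=6.35 Y=8.22 R=25.63
t=2.56: D=6.27 Y=8.58 R=25.67
Rates at T: R1=0.2444, R2=0.5264, R3=0.1876, R4=0.2406
dx/dt at T (Σ net stoichiometry × rate): D=-0.2896, Y=+1.2972, R=+0.1346
Largest |dx/dt| is |+1.2972| (Y) ≥ 0.05 → not steady.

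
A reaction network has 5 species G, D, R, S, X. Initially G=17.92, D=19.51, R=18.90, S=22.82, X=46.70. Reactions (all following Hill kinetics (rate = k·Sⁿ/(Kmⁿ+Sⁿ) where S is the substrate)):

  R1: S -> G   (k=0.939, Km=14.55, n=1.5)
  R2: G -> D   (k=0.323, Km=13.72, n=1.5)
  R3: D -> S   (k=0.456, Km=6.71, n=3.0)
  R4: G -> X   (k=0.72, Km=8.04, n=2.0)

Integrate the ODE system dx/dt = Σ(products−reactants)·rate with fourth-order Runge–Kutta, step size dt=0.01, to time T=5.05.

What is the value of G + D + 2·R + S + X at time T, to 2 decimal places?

Check how each reaction changes W = G + D + 2·R + S + X (weight of products minus weight of reactants):
R1: S -> G: (1·1) − (1·1) = 1 − 1 = 0
R2: G -> D: (1·1) − (1·1) = 1 − 1 = 0
R3: D -> S: (1·1) − (1·1) = 1 − 1 = 0
R4: G -> X: (1·1) − (1·1) = 1 − 1 = 0
Every reaction leaves W unchanged, so W is conserved and no simulation is needed: W(T) = W(0) = 17.92 + 19.51 + 2·18.90 + 22.82 + 46.70 = 144.75

Value at T = 144.75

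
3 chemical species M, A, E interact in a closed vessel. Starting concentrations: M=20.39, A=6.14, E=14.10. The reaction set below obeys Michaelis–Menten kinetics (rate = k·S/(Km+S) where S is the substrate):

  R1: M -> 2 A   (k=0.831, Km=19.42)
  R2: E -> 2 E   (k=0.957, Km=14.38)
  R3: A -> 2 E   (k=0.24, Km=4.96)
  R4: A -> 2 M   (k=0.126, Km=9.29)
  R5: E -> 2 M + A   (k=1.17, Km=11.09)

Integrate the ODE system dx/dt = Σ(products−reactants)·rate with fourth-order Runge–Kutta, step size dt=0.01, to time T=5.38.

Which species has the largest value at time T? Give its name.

RK4 with dt=0.01: 538 steps to T=5.38. Trajectory (selected grid times):
t=0.00: M=20.39 A=6.14 E=14.10
t=0.60: M=20.98 A=6.93 E=14.15
t=1.20: M=21.58 A=7.73 E=14.22
t=1.79: M=22.16 A=8.52 E=14.29
t=2.39: M=22.76 A=9.32 E=14.36
t=2.99: M=23.36 A=10.12 E=14.44
t=3.59: M=23.96 A=10.93 E=14.53
t=4.18: M=24.55 A=11.73 E=14.62
t=4.78: M=25.16 A=12.54 E=14.71
t=5.38: M=25.77 A=13.36 E=14.81
At T=5.38: M=25.77 A=13.36 E=14.81; the largest is M.

Dominant species at T: M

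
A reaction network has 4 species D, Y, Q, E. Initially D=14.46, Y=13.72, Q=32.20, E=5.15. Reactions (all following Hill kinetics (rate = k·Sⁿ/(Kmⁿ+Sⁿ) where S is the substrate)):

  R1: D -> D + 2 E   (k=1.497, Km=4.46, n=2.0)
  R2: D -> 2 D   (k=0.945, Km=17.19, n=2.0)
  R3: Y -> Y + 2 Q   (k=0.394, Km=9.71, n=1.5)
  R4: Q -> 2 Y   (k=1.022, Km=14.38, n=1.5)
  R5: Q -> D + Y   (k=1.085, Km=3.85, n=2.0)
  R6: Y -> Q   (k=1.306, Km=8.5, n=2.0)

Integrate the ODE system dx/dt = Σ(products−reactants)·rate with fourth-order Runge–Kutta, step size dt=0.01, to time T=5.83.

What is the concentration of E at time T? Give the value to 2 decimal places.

RK4 with dt=0.01: 583 steps to T=5.83. Trajectory (selected grid times):
t=0.00: D=14.46 Y=13.72 Q=32.20 E=5.15
t=0.65: D=15.42 Y=14.81 Q=31.95 E=6.94
t=1.30: D=16.40 Y=15.88 Q=31.73 E=8.74
t=1.94: D=17.38 Y=16.90 Q=31.55 E=10.53
t=2.59: D=18.39 Y=17.93 Q=31.40 E=12.36
t=3.24: D=19.42 Y=18.94 Q=31.27 E=14.21
t=3.89: D=20.47 Y=19.93 Q=31.16 E=16.06
t=4.53: D=21.52 Y=20.90 Q=31.07 E=17.89
t=5.18: D=22.59 Y=21.87 Q=30.99 E=19.76
t=5.83: D=23.68 Y=22.83 Q=30.93 E=21.64
Read off E at T=5.83: 21.64

E at T = 21.64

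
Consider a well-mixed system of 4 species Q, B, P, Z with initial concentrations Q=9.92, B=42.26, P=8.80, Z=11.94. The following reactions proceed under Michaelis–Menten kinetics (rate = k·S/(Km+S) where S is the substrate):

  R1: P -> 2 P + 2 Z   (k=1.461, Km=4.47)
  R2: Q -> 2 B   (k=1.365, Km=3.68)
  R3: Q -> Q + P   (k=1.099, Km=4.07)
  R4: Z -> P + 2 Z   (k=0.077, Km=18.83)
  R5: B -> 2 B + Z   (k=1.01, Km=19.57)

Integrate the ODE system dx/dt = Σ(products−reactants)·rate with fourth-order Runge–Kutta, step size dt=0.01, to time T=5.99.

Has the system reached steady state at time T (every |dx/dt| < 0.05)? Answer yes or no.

Steady state at T: no

RK4 with dt=0.01: 599 steps to T=5.99. Trajectory (selected grid times):
t=0.00: Q=9.92 B=42.26 P=8.80 Z=11.94
t=0.67: Q=9.26 B=44.05 P=10.00 Z=13.75
t=1.33: Q=8.62 B=45.79 P=11.20 Z=15.60
t=2.00: Q=7.99 B=47.53 P=12.43 Z=17.52
t=2.66: Q=7.38 B=49.22 P=13.65 Z=19.45
t=3.33: Q=6.78 B=50.91 P=14.88 Z=21.46
t=3.99: Q=6.20 B=52.55 P=16.11 Z=23.46
t=4.66: Q=5.64 B=54.17 P=17.34 Z=25.53
t=5.32: Q=5.10 B=55.73 P=18.56 Z=27.60
t=5.99: Q=4.58 B=57.27 P=19.78 Z=29.72
Rates at T: R1=1.1917, R2=0.7572, R3=0.5822, R4=0.0471, R5=0.7528
dx/dt at T (Σ net stoichiometry × rate): Q=-0.7572, B=+2.2671, P=+1.8210, Z=+3.1834
Largest |dx/dt| is |+3.1834| (Z) ≥ 0.05 → not steady.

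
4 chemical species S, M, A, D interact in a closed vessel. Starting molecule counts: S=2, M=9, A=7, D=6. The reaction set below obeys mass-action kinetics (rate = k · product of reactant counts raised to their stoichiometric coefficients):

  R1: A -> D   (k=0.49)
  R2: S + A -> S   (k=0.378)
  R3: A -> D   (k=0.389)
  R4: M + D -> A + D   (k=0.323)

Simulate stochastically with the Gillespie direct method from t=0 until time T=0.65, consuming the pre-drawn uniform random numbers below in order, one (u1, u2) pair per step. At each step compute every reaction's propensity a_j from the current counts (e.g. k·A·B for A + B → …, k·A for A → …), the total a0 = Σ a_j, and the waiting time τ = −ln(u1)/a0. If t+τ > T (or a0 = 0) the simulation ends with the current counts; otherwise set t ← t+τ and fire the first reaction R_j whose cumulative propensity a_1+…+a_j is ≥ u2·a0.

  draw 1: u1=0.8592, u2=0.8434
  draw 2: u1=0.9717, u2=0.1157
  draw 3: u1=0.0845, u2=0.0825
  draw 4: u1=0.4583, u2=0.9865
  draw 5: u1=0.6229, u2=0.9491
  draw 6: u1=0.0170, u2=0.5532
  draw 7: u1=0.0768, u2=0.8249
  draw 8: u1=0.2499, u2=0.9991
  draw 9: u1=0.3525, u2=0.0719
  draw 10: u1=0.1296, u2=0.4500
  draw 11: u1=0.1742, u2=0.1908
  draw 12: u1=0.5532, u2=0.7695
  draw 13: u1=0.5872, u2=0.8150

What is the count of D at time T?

D at T = 9

t=0.000: S=2 M=9 A=7 D=6
Draw 1: a1=3.430, a2=5.292, a3=2.723, a4=17.442, a0=28.887; τ=−ln(0.8592)/28.887=0.005 → t=0.005; u2·a0=0.8434·28.887=24.363; a1+…+a3=11.445 < 24.363 ≤ a1+…+a4=28.887 → R4 fires; S=2 M=8 A=8 D=6
Draw 2: a1=3.920, a2=6.048, a3=3.112, a4=15.504, a0=28.584; τ=−ln(0.9717)/28.584=0.001 → t=0.006; u2·a0=0.1157·28.584=3.307 ≤ a1=3.920 → R1 fires; S=2 M=8 A=7 D=7
Draw 3: a1=3.430, a2=5.292, a3=2.723, a4=18.088, a0=29.533; τ=−ln(0.0845)/29.533=0.084 → t=0.090; u2·a0=0.0825·29.533=2.436 ≤ a1=3.430 → R1 fires; S=2 M=8 A=6 D=8
Draw 4: a1=2.940, a2=4.536, a3=2.334, a4=20.672, a0=30.482; τ=−ln(0.4583)/30.482=0.026 → t=0.116; u2·a0=0.9865·30.482=30.070; a1+…+a3=9.810 < 30.070 ≤ a1+…+a4=30.482 → R4 fires; S=2 M=7 A=7 D=8
Draw 5: a1=3.430, a2=5.292, a3=2.723, a4=18.088, a0=29.533; τ=−ln(0.6229)/29.533=0.016 → t=0.132; u2·a0=0.9491·29.533=28.030; a1+…+a3=11.445 < 28.030 ≤ a1+…+a4=29.533 → R4 fires; S=2 M=6 A=8 D=8
Draw 6: a1=3.920, a2=6.048, a3=3.112, a4=15.504, a0=28.584; τ=−ln(0.0170)/28.584=0.143 → t=0.274; u2·a0=0.5532·28.584=15.813; a1+…+a3=13.080 < 15.813 ≤ a1+…+a4=28.584 → R4 fires; S=2 M=5 A=9 D=8
Draw 7: a1=4.410, a2=6.804, a3=3.501, a4=12.920, a0=27.635; τ=−ln(0.0768)/27.635=0.093 → t=0.367; u2·a0=0.8249·27.635=22.796; a1+…+a3=14.715 < 22.796 ≤ a1+…+a4=27.635 → R4 fires; S=2 M=4 A=10 D=8
Draw 8: a1=4.900, a2=7.560, a3=3.890, a4=10.336, a0=26.686; τ=−ln(0.2499)/26.686=0.052 → t=0.419; u2·a0=0.9991·26.686=26.662; a1+…+a3=16.350 < 26.662 ≤ a1+…+a4=26.686 → R4 fires; S=2 M=3 A=11 D=8
Draw 9: a1=5.390, a2=8.316, a3=4.279, a4=7.752, a0=25.737; τ=−ln(0.3525)/25.737=0.041 → t=0.459; u2·a0=0.0719·25.737=1.850 ≤ a1=5.390 → R1 fires; S=2 M=3 A=10 D=9
Draw 10: a1=4.900, a2=7.560, a3=3.890, a4=8.721, a0=25.071; τ=−ln(0.1296)/25.071=0.082 → t=0.541; u2·a0=0.4500·25.071=11.282; a1=4.900 < 11.282 ≤ a1+a2=12.460 → R2 fires; S=2 M=3 A=9 D=9
Draw 11: a1=4.410, a2=6.804, a3=3.501, a4=8.721, a0=23.436; τ=−ln(0.1742)/23.436=0.075 → t=0.616; u2·a0=0.1908·23.436=4.472; a1=4.410 < 4.472 ≤ a1+a2=11.214 → R2 fires; S=2 M=3 A=8 D=9
Draw 12: a1=3.920, a2=6.048, a3=3.112, a4=8.721, a0=21.801; τ=−ln(0.5532)/21.801=0.027 → t=0.643; u2·a0=0.7695·21.801=16.776; a1+…+a3=13.080 < 16.776 ≤ a1+…+a4=21.801 → R4 fires; S=2 M=2 A=9 D=9
Draw 13: a1=4.410, a2=6.804, a3=3.501, a4=5.814, a0=20.529; τ=−ln(0.5872)/20.529=0.026 → t=0.669 > T=0.65: stop.
Read off D at T=0.65: 9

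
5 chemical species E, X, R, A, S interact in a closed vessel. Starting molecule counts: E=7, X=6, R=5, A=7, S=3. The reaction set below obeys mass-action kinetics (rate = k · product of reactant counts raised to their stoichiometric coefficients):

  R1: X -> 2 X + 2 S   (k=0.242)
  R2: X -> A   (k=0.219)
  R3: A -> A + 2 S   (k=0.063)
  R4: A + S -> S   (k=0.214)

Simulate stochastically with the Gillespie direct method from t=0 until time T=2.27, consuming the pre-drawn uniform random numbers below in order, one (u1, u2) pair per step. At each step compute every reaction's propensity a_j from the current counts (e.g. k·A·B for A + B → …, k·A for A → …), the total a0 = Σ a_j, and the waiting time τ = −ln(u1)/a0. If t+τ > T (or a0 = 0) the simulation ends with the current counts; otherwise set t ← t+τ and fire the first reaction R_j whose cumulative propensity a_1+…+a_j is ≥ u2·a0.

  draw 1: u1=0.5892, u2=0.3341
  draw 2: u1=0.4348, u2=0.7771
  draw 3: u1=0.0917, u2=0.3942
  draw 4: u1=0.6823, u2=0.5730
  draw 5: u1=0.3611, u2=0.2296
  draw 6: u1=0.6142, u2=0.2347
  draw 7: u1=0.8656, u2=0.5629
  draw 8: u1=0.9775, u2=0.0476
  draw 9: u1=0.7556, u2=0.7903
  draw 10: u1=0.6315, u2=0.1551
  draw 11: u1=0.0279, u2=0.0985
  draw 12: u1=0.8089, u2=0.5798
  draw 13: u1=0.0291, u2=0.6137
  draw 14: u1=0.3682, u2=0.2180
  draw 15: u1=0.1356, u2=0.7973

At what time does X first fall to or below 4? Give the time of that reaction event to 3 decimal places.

Threshold first reached at t = 0.737

t=0.000: E=7 X=6 R=5 A=7 S=3
Draw 1: a1=1.452, a2=1.314, a3=0.441, a4=4.494, a0=7.701; τ=−ln(0.5892)/7.701=0.069 → t=0.069; u2·a0=0.3341·7.701=2.573; a1=1.452 < 2.573 ≤ a1+a2=2.766 → R2 fires; E=7 X=5 R=5 A=8 S=3
Draw 2: a1=1.210, a2=1.095, a3=0.504, a4=5.136, a0=7.945; τ=−ln(0.4348)/7.945=0.105 → t=0.174; u2·a0=0.7771·7.945=6.174; a1+…+a3=2.809 < 6.174 ≤ a1+…+a4=7.945 → R4 fires; E=7 X=5 R=5 A=7 S=3
Draw 3: a1=1.210, a2=1.095, a3=0.441, a4=4.494, a0=7.240; τ=−ln(0.0917)/7.240=0.330 → t=0.504; u2·a0=0.3942·7.240=2.854; a1+…+a3=2.746 < 2.854 ≤ a1+…+a4=7.240 → R4 fires; E=7 X=5 R=5 A=6 S=3
Draw 4: a1=1.210, a2=1.095, a3=0.378, a4=3.852, a0=6.535; τ=−ln(0.6823)/6.535=0.058 → t=0.562; u2·a0=0.5730·6.535=3.745; a1+…+a3=2.683 < 3.745 ≤ a1+…+a4=6.535 → R4 fires; E=7 X=5 R=5 A=5 S=3
Draw 5: a1=1.210, a2=1.095, a3=0.315, a4=3.210, a0=5.830; τ=−ln(0.3611)/5.830=0.175 → t=0.737; u2·a0=0.2296·5.830=1.339; a1=1.210 < 1.339 ≤ a1+a2=2.305 → R2 fires; E=7 X=4 R=5 A=6 S=3
Draw 6: a1=0.968, a2=0.876, a3=0.378, a4=3.852, a0=6.074; τ=−ln(0.6142)/6.074=0.080 → t=0.817; u2·a0=0.2347·6.074=1.426; a1=0.968 < 1.426 ≤ a1+a2=1.844 → R2 fires; E=7 X=3 R=5 A=7 S=3
Draw 7: a1=0.726, a2=0.657, a3=0.441, a4=4.494, a0=6.318; τ=−ln(0.8656)/6.318=0.023 → t=0.840; u2·a0=0.5629·6.318=3.556; a1+…+a3=1.824 < 3.556 ≤ a1+…+a4=6.318 → R4 fires; E=7 X=3 R=5 A=6 S=3
Draw 8: a1=0.726, a2=0.657, a3=0.378, a4=3.852, a0=5.613; τ=−ln(0.9775)/5.613=0.004 → t=0.844; u2·a0=0.0476·5.613=0.267 ≤ a1=0.726 → R1 fires; E=7 X=4 R=5 A=6 S=5
Draw 9: a1=0.968, a2=0.876, a3=0.378, a4=6.420, a0=8.642; τ=−ln(0.7556)/8.642=0.032 → t=0.876; u2·a0=0.7903·8.642=6.830; a1+…+a3=2.222 < 6.830 ≤ a1+…+a4=8.642 → R4 fires; E=7 X=4 R=5 A=5 S=5
Draw 10: a1=0.968, a2=0.876, a3=0.315, a4=5.350, a0=7.509; τ=−ln(0.6315)/7.509=0.061 → t=0.938; u2·a0=0.1551·7.509=1.165; a1=0.968 < 1.165 ≤ a1+a2=1.844 → R2 fires; E=7 X=3 R=5 A=6 S=5
Draw 11: a1=0.726, a2=0.657, a3=0.378, a4=6.420, a0=8.181; τ=−ln(0.0279)/8.181=0.437 → t=1.375; u2·a0=0.0985·8.181=0.806; a1=0.726 < 0.806 ≤ a1+a2=1.383 → R2 fires; E=7 X=2 R=5 A=7 S=5
Draw 12: a1=0.484, a2=0.438, a3=0.441, a4=7.490, a0=8.853; τ=−ln(0.8089)/8.853=0.024 → t=1.399; u2·a0=0.5798·8.853=5.133; a1+…+a3=1.363 < 5.133 ≤ a1+…+a4=8.853 → R4 fires; E=7 X=2 R=5 A=6 S=5
Draw 13: a1=0.484, a2=0.438, a3=0.378, a4=6.420, a0=7.720; τ=−ln(0.0291)/7.720=0.458 → t=1.857; u2·a0=0.6137·7.720=4.738; a1+…+a3=1.300 < 4.738 ≤ a1+…+a4=7.720 → R4 fires; E=7 X=2 R=5 A=5 S=5
Draw 14: a1=0.484, a2=0.438, a3=0.315, a4=5.350, a0=6.587; τ=−ln(0.3682)/6.587=0.152 → t=2.009; u2·a0=0.2180·6.587=1.436; a1+…+a3=1.237 < 1.436 ≤ a1+…+a4=6.587 → R4 fires; E=7 X=2 R=5 A=4 S=5
Draw 15: a1=0.484, a2=0.438, a3=0.252, a4=4.280, a0=5.454; τ=−ln(0.1356)/5.454=0.366 → t=2.375 > T=2.27: stop.
X first becomes ≤ 4 when it reaches 4 at the event at t=0.737.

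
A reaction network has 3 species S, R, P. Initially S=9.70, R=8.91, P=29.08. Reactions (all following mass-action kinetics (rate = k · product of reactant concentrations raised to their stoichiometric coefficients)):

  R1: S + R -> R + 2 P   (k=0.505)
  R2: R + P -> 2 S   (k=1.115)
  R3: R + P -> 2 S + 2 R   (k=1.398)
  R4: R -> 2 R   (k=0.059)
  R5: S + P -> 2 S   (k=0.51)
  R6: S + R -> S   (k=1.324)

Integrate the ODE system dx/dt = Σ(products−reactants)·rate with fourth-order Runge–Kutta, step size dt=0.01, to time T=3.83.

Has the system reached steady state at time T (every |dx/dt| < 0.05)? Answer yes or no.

RK4 with dt=0.01: 383 steps to T=3.83. Trajectory (selected grid times):
t=0.00: S=9.70 R=8.91 P=29.08
t=0.43: S=55.79 R=0.00 P=0.00
t=0.85: S=55.79 R=0.00 P=0.00
t=1.28: S=55.79 R=0.00 P=0.00
t=1.70: S=55.79 R=0.00 P=0.00
t=2.13: S=55.79 R=0.00 P=0.00
t=2.55: S=55.79 R=0.00 P=0.00
t=2.98: S=55.79 R=0.00 P=0.00
t=3.40: S=55.79 R=0.00 P=0.00
t=3.83: S=55.79 R=0.00 P=0.00
Rates at T: R1=0.0000, R2=0.0000, R3=0.0000, R4=0.0000, R5=0.0000, R6=0.0000
dx/dt at T (Σ net stoichiometry × rate): S=+0.0000, R=-0.0000, P=-0.0000
Largest |dx/dt| is |+0.0000| (S) < 0.05 → steady.

Steady state at T: yes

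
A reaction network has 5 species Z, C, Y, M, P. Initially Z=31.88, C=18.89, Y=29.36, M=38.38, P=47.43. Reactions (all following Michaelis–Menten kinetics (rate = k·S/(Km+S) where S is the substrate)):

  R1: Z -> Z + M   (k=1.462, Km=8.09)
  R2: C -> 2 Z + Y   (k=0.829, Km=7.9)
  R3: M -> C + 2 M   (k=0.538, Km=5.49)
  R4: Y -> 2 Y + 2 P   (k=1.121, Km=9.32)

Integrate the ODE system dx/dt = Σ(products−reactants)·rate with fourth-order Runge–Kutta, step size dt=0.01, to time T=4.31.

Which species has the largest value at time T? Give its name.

Dominant species at T: P

RK4 with dt=0.01: 431 steps to T=4.31. Trajectory (selected grid times):
t=0.00: Z=31.88 C=18.89 Y=29.36 M=38.38 P=47.43
t=0.48: Z=32.44 C=18.84 Y=30.05 M=39.17 P=48.25
t=0.96: Z=33.00 C=18.78 Y=30.74 M=39.96 P=49.07
t=1.44: Z=33.56 C=18.73 Y=31.44 M=40.75 P=49.90
t=1.92: Z=34.12 C=18.68 Y=32.13 M=41.54 P=50.73
t=2.39: Z=34.67 C=18.63 Y=32.81 M=42.32 P=51.55
t=2.87: Z=35.23 C=18.58 Y=33.51 M=43.12 P=52.39
t=3.35: Z=35.79 C=18.53 Y=34.22 M=43.92 P=53.24
t=3.83: Z=36.34 C=18.48 Y=34.92 M=44.72 P=54.08
t=4.31: Z=36.90 C=18.43 Y=35.62 M=45.53 P=54.93
At T=4.31: Z=36.90 C=18.43 Y=35.62 M=45.53 P=54.93; the largest is P.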